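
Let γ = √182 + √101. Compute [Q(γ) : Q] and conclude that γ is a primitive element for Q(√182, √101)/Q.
[Q(γ) : Q] = 4 (equivalently, Q(γ) = Q(√182, √101))

Obviously Q(γ) ⊆ Q(√182, √101), and [Q(√182, √101):Q] = 4 (since 182, 101 are distinct squarefree integers > 1 with 18382 not a perfect square). To show equality we compute the minimal polynomial of γ. From γ = √182 + √101: γ^2 = 182 + 2√(18382) + 101 = 283 + 2√(18382), so γ^2 - 283 = 2√(18382); squaring, (γ^2 - 283)^2 = 4·18382, i.e. γ^4 - 566γ^2 + 80089 - 73528 = 0, i.e. γ^4 - 566γ^2 + 6561 = 0. So γ is a root of x^4 - 566x^2 + 6561. This polynomial is irreducible over Q: it has no rational root (each ±√182 ± √101 is irrational), and any factorization into two quadratics over Q would force √(18382) ∈ Q (pairing opposite roots) or √182, √101 ∈ Q (other pairings), all impossible. Hence [Q(γ):Q] = 4 = [Q(√182, √101):Q], so Q(γ) = Q(√182, √101).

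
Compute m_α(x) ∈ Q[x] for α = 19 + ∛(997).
m_α(x) = x^3 - 57x^2 + 1083x - 7856

Set β = α - 19 = ∛(997), so β^3 = 997. Then (α - 19)^3 - 997 = 0, i.e. α is a root of g(x) = (x - 19)^3 - 997 = x^3 - 57x^2 + 1083x - 7856. Since g(x) = h(x - 19) where h(x) = x^3 - 997, and h is irreducible over Q (because 997 is not a perfect cube, so h has no rational root, and a monic cubic with no rational root is irreducible), g is also irreducible (irreducibility is preserved under the substitution x → x - 19). Hence m_α(x) = x^3 - 57x^2 + 1083x - 7856.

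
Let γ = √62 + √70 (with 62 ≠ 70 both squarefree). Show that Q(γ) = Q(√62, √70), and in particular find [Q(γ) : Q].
[Q(γ) : Q] = 4 (equivalently, Q(γ) = Q(√62, √70))

Obviously Q(γ) ⊆ Q(√62, √70), and [Q(√62, √70):Q] = 4 (since 62, 70 are distinct squarefree integers > 1 with 4340 not a perfect square). To show equality we compute the minimal polynomial of γ. From γ = √62 + √70: γ^2 = 62 + 2√(4340) + 70 = 132 + 2√(4340), so γ^2 - 132 = 2√(4340); squaring, (γ^2 - 132)^2 = 4·4340, i.e. γ^4 - 264γ^2 + 17424 - 17360 = 0, i.e. γ^4 - 264γ^2 + 64 = 0. So γ is a root of x^4 - 264x^2 + 64. This polynomial is irreducible over Q: it has no rational root (each ±√62 ± √70 is irrational), and any factorization into two quadratics over Q would force √(4340) ∈ Q (pairing opposite roots) or √62, √70 ∈ Q (other pairings), all impossible. Hence [Q(γ):Q] = 4 = [Q(√62, √70):Q], so Q(γ) = Q(√62, √70).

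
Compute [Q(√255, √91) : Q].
[Q(√255, √91) : Q] = 4

[Q(√255):Q] = 2 (min poly x^2 - 255, irreducible since 255 is squarefree > 1). For the top step, suppose √91 ∈ Q(√255), say √91 = c + d√255 with c, d ∈ Q. Squaring: 91 = c^2 + 255d^2 + 2cd√255. Since √255 ∉ Q this forces 2cd = 0. If d = 0 then √91 = c ∈ Q, contradicting 91 squarefree > 1. If c = 0 then 91 = 255d^2, so 255·91 = (255d)^2 is a perfect square in Q — but 255·91 = 23205 is not a perfect square (since 255 and 91 are distinct squarefree integers). Contradiction. Hence √91 ∉ Q(√255), so x^2 - 91 stays irreducible over Q(√255) and [Q(√255, √91) : Q(√255)] = 2. By the tower law, [Q(√255, √91) : Q] = 2 · 2 = 4.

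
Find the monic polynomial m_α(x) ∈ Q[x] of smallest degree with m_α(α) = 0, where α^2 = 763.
m_α(x) = x^2 - 763

α satisfies α^2 - 763 = 0, so x^2 - 763 annihilates α. Since d = 763 is squarefree and ≠ 1, it is not a perfect square in Q, so x^2 - 763 has no rational root and is therefore irreducible over Q (a degree-2 polynomial over a field is irreducible iff it has no root). Hence m_α(x) = x^2 - 763.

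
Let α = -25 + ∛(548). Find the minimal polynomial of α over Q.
m_α(x) = x^3 + 75x^2 + 1875x + 15077

Set β = α + 25 = ∛(548), so β^3 = 548. Then (α + 25)^3 - 548 = 0, i.e. α is a root of g(x) = (x + 25)^3 - 548 = x^3 + 75x^2 + 1875x + 15077. Since g(x) = h(x + 25) where h(x) = x^3 - 548, and h is irreducible over Q (because 548 is not a perfect cube, so h has no rational root, and a monic cubic with no rational root is irreducible), g is also irreducible (irreducibility is preserved under the substitution x → x + 25). Hence m_α(x) = x^3 + 75x^2 + 1875x + 15077.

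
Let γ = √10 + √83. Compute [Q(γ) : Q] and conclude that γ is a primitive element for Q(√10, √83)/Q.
[Q(γ) : Q] = 4 (equivalently, Q(γ) = Q(√10, √83))

Obviously Q(γ) ⊆ Q(√10, √83), and [Q(√10, √83):Q] = 4 (since 10, 83 are distinct squarefree integers > 1 with 830 not a perfect square). To show equality we compute the minimal polynomial of γ. From γ = √10 + √83: γ^2 = 10 + 2√(830) + 83 = 93 + 2√(830), so γ^2 - 93 = 2√(830); squaring, (γ^2 - 93)^2 = 4·830, i.e. γ^4 - 186γ^2 + 8649 - 3320 = 0, i.e. γ^4 - 186γ^2 + 5329 = 0. So γ is a root of x^4 - 186x^2 + 5329. This polynomial is irreducible over Q: it has no rational root (each ±√10 ± √83 is irrational), and any factorization into two quadratics over Q would force √(830) ∈ Q (pairing opposite roots) or √10, √83 ∈ Q (other pairings), all impossible. Hence [Q(γ):Q] = 4 = [Q(√10, √83):Q], so Q(γ) = Q(√10, √83).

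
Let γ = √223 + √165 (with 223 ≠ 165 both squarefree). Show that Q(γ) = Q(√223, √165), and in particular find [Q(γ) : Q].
[Q(γ) : Q] = 4 (equivalently, Q(γ) = Q(√223, √165))

Obviously Q(γ) ⊆ Q(√223, √165), and [Q(√223, √165):Q] = 4 (since 223, 165 are distinct squarefree integers > 1 with 36795 not a perfect square). To show equality we compute the minimal polynomial of γ. From γ = √223 + √165: γ^2 = 223 + 2√(36795) + 165 = 388 + 2√(36795), so γ^2 - 388 = 2√(36795); squaring, (γ^2 - 388)^2 = 4·36795, i.e. γ^4 - 776γ^2 + 150544 - 147180 = 0, i.e. γ^4 - 776γ^2 + 3364 = 0. So γ is a root of x^4 - 776x^2 + 3364. This polynomial is irreducible over Q: it has no rational root (each ±√223 ± √165 is irrational), and any factorization into two quadratics over Q would force √(36795) ∈ Q (pairing opposite roots) or √223, √165 ∈ Q (other pairings), all impossible. Hence [Q(γ):Q] = 4 = [Q(√223, √165):Q], so Q(γ) = Q(√223, √165).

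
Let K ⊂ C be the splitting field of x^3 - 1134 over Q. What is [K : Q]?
[K : Q] = 6

The roots of x^3 - 1134 are ∛1134, ω∛1134, ω^2∛1134 where ω = e^(2πi/3) is a primitive cube root of unity, so K = Q(∛1134, ω). Now [Q(∛1134):Q] = 3 (since 1134 is not a perfect cube, x^3 - 1134 is irreducible) and [Q(ω):Q] = 2. Both 2 and 3 divide [K:Q], and [K:Q] ≤ 3·2 = 6, so [K:Q] = 6. (Equivalently: Q(∛1134) ⊂ R but ω ∉ R, so [K : Q(∛1134)] = 2.)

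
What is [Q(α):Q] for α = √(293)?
[Q(α):Q] = 2

[Q(α):Q] equals the degree of the minimal polynomial of α. Here α^2 = 293 and x^2 - 293 is irreducible (d = 293 is squarefree, ≠ 1, hence not a square), so deg(m_α) = 2. Thus [Q(α):Q] = 2.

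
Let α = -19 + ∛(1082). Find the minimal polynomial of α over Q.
m_α(x) = x^3 + 57x^2 + 1083x + 5777

Set β = α + 19 = ∛(1082), so β^3 = 1082. Then (α + 19)^3 - 1082 = 0, i.e. α is a root of g(x) = (x + 19)^3 - 1082 = x^3 + 57x^2 + 1083x + 5777. Since g(x) = h(x + 19) where h(x) = x^3 - 1082, and h is irreducible over Q (because 1082 is not a perfect cube, so h has no rational root, and a monic cubic with no rational root is irreducible), g is also irreducible (irreducibility is preserved under the substitution x → x + 19). Hence m_α(x) = x^3 + 57x^2 + 1083x + 5777.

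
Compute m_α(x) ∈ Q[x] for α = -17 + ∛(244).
m_α(x) = x^3 + 51x^2 + 867x + 4669

Set β = α + 17 = ∛(244), so β^3 = 244. Then (α + 17)^3 - 244 = 0, i.e. α is a root of g(x) = (x + 17)^3 - 244 = x^3 + 51x^2 + 867x + 4669. Since g(x) = h(x + 17) where h(x) = x^3 - 244, and h is irreducible over Q (because 244 is not a perfect cube, so h has no rational root, and a monic cubic with no rational root is irreducible), g is also irreducible (irreducibility is preserved under the substitution x → x + 17). Hence m_α(x) = x^3 + 51x^2 + 867x + 4669.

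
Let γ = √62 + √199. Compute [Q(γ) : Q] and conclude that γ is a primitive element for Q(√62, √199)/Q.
[Q(γ) : Q] = 4 (equivalently, Q(γ) = Q(√62, √199))

Obviously Q(γ) ⊆ Q(√62, √199), and [Q(√62, √199):Q] = 4 (since 62, 199 are distinct squarefree integers > 1 with 12338 not a perfect square). To show equality we compute the minimal polynomial of γ. From γ = √62 + √199: γ^2 = 62 + 2√(12338) + 199 = 261 + 2√(12338), so γ^2 - 261 = 2√(12338); squaring, (γ^2 - 261)^2 = 4·12338, i.e. γ^4 - 522γ^2 + 68121 - 49352 = 0, i.e. γ^4 - 522γ^2 + 18769 = 0. So γ is a root of x^4 - 522x^2 + 18769. This polynomial is irreducible over Q: it has no rational root (each ±√62 ± √199 is irrational), and any factorization into two quadratics over Q would force √(12338) ∈ Q (pairing opposite roots) or √62, √199 ∈ Q (other pairings), all impossible. Hence [Q(γ):Q] = 4 = [Q(√62, √199):Q], so Q(γ) = Q(√62, √199).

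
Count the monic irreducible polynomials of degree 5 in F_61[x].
There are 168919248 monic irreducible polynomials of degree 5 over F_61

Each element of F_{61^5} that lies in no proper subfield is a root of exactly one monic irreducible of degree 5 over F_61, and each such polynomial has 5 distinct roots in F_{61^5}. By Möbius inversion the count is N_61(5) = (1/5) Σ_{d|5} μ(5/d) · 61^d = (1/5)(μ(5)·61^1 + μ(1)·61^5) = 844596240/5 = 168919248.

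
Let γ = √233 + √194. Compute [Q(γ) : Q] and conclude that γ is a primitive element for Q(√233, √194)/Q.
[Q(γ) : Q] = 4 (equivalently, Q(γ) = Q(√233, √194))

Obviously Q(γ) ⊆ Q(√233, √194), and [Q(√233, √194):Q] = 4 (since 233, 194 are distinct squarefree integers > 1 with 45202 not a perfect square). To show equality we compute the minimal polynomial of γ. From γ = √233 + √194: γ^2 = 233 + 2√(45202) + 194 = 427 + 2√(45202), so γ^2 - 427 = 2√(45202); squaring, (γ^2 - 427)^2 = 4·45202, i.e. γ^4 - 854γ^2 + 182329 - 180808 = 0, i.e. γ^4 - 854γ^2 + 1521 = 0. So γ is a root of x^4 - 854x^2 + 1521. This polynomial is irreducible over Q: it has no rational root (each ±√233 ± √194 is irrational), and any factorization into two quadratics over Q would force √(45202) ∈ Q (pairing opposite roots) or √233, √194 ∈ Q (other pairings), all impossible. Hence [Q(γ):Q] = 4 = [Q(√233, √194):Q], so Q(γ) = Q(√233, √194).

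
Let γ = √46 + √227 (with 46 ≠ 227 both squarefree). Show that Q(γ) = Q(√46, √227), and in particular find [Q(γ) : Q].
[Q(γ) : Q] = 4 (equivalently, Q(γ) = Q(√46, √227))

Obviously Q(γ) ⊆ Q(√46, √227), and [Q(√46, √227):Q] = 4 (since 46, 227 are distinct squarefree integers > 1 with 10442 not a perfect square). To show equality we compute the minimal polynomial of γ. From γ = √46 + √227: γ^2 = 46 + 2√(10442) + 227 = 273 + 2√(10442), so γ^2 - 273 = 2√(10442); squaring, (γ^2 - 273)^2 = 4·10442, i.e. γ^4 - 546γ^2 + 74529 - 41768 = 0, i.e. γ^4 - 546γ^2 + 32761 = 0. So γ is a root of x^4 - 546x^2 + 32761. This polynomial is irreducible over Q: it has no rational root (each ±√46 ± √227 is irrational), and any factorization into two quadratics over Q would force √(10442) ∈ Q (pairing opposite roots) or √46, √227 ∈ Q (other pairings), all impossible. Hence [Q(γ):Q] = 4 = [Q(√46, √227):Q], so Q(γ) = Q(√46, √227).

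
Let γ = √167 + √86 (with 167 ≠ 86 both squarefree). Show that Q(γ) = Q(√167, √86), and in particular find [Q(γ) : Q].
[Q(γ) : Q] = 4 (equivalently, Q(γ) = Q(√167, √86))

Obviously Q(γ) ⊆ Q(√167, √86), and [Q(√167, √86):Q] = 4 (since 167, 86 are distinct squarefree integers > 1 with 14362 not a perfect square). To show equality we compute the minimal polynomial of γ. From γ = √167 + √86: γ^2 = 167 + 2√(14362) + 86 = 253 + 2√(14362), so γ^2 - 253 = 2√(14362); squaring, (γ^2 - 253)^2 = 4·14362, i.e. γ^4 - 506γ^2 + 64009 - 57448 = 0, i.e. γ^4 - 506γ^2 + 6561 = 0. So γ is a root of x^4 - 506x^2 + 6561. This polynomial is irreducible over Q: it has no rational root (each ±√167 ± √86 is irrational), and any factorization into two quadratics over Q would force √(14362) ∈ Q (pairing opposite roots) or √167, √86 ∈ Q (other pairings), all impossible. Hence [Q(γ):Q] = 4 = [Q(√167, √86):Q], so Q(γ) = Q(√167, √86).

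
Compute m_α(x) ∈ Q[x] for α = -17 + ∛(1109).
m_α(x) = x^3 + 51x^2 + 867x + 3804

Set β = α + 17 = ∛(1109), so β^3 = 1109. Then (α + 17)^3 - 1109 = 0, i.e. α is a root of g(x) = (x + 17)^3 - 1109 = x^3 + 51x^2 + 867x + 3804. Since g(x) = h(x + 17) where h(x) = x^3 - 1109, and h is irreducible over Q (because 1109 is not a perfect cube, so h has no rational root, and a monic cubic with no rational root is irreducible), g is also irreducible (irreducibility is preserved under the substitution x → x + 17). Hence m_α(x) = x^3 + 51x^2 + 867x + 3804.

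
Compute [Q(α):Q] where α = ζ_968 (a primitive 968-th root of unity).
[Q(α):Q] = 440

The minimal polynomial of ζ_968 over Q is the 968-th cyclotomic polynomial Φ_968(x), which is irreducible over Q and has degree φ(968) = 440. Hence [Q(α):Q] = φ(968) = 440.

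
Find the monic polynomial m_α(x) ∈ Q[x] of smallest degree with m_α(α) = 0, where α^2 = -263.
m_α(x) = x^2 + 263

α satisfies α^2 + 263 = 0, so x^2 + 263 annihilates α. Since d = -263 is squarefree and ≠ 1, it is not a perfect square in Q, so x^2 + 263 has no rational root and is therefore irreducible over Q (a degree-2 polynomial over a field is irreducible iff it has no root). Hence m_α(x) = x^2 + 263.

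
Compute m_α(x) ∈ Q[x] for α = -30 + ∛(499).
m_α(x) = x^3 + 90x^2 + 2700x + 26501

Set β = α + 30 = ∛(499), so β^3 = 499. Then (α + 30)^3 - 499 = 0, i.e. α is a root of g(x) = (x + 30)^3 - 499 = x^3 + 90x^2 + 2700x + 26501. Since g(x) = h(x + 30) where h(x) = x^3 - 499, and h is irreducible over Q (because 499 is not a perfect cube, so h has no rational root, and a monic cubic with no rational root is irreducible), g is also irreducible (irreducibility is preserved under the substitution x → x + 30). Hence m_α(x) = x^3 + 90x^2 + 2700x + 26501.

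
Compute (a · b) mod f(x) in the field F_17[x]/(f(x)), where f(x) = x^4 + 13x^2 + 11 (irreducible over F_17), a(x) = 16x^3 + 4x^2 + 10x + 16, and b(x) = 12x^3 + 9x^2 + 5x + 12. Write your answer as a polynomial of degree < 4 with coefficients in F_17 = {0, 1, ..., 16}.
a · b ≡ 4x^3 + 4x^2 + 9x + 11 (mod f(x))

Multiply in F_17[x]: a(x)·b(x) = (16x^3 + 4x^2 + 10x + 16)·(12x^3 + 9x^2 + 5x + 12) = 5x^6 + 5x^5 + 15x^4 + x^3 + 4x^2 + 13x + 5. This has degree ≥ 4, so divide by f(x) over F_17: 5x^6 + 5x^5 + 15x^4 + x^3 + 4x^2 + 13x + 5 = (5x^2 + 5x + 1)·(x^4 + 13x^2 + 11) + (4x^3 + 4x^2 + 9x + 11). Hence a·b ≡ 4x^3 + 4x^2 + 9x + 11 (mod f). (F_17[x]/(f) is a field with 17^4 = 83521 elements since f is irreducible of degree 4.)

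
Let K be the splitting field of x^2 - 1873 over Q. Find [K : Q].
[K : Q] = 2

f(x) = x^2 - 1873 factors as (x - √1873)(x + √1873). The splitting field is K = Q(√1873). Since 1873 is squarefree and > 1, it is not a perfect square, so x^2 - 1873 is irreducible over Q and [Q(√1873) : Q] = 2. Hence [K : Q] = 2.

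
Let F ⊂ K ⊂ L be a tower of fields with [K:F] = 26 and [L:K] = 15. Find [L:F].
[L:F] = 390

The tower law says that for any tower of field extensions F ⊂ K ⊂ L with finite degrees, [L:F] = [L:K] · [K:F]. Here this gives [L:F] = 15 · 26 = 390.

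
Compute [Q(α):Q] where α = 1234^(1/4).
[Q(α):Q] = 4

α is a root of x^4 - 1234. By Eisenstein's criterion at the prime p = 2 (which divides the constant term 1234 but p^2 = 4 does not, since 1234 is squarefree), x^4 - 1234 is irreducible over Q. Hence [Q(α):Q] = 4.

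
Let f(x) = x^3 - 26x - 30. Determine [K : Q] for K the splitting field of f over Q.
[K : Q] = 6

By the rational root test, any rational root of the monic integer polynomial f(x) = x^3 - 26x - 30 must be an integer dividing the constant term -30, i.e. one of ±{1, 2, 3, 5, 6, 10, 15, 30}. Evaluating: f(1) = -55, f(-1) = -5, f(2) = -74, f(-2) = 14, f(3) = -81, f(-3) = 21, f(5) = -35, f(-5) = -25, f(6) = 30, f(-6) = -90, f(10) = 710, f(-10) = -770, f(15) = 2955, f(-15) = -3015, f(30) = 26190, f(-30) = -26250; none is 0, so f has no rational root and is therefore irreducible over Q (a cubic with no linear factor over a field is irreducible). For an irreducible cubic, the Galois group is A_3 or S_3 according as the discriminant disc(f) = -4a^3 - 27b^2 = -4·(-26)^3 - 27·(-30)^2 = 46004 is or is not a square in Q. Here disc(f) = 46004 is not a perfect square in Q, so the Galois group of f over Q is not contained in A_3 and must be all of S_3. The splitting field has degree |S_3| = 6 over Q, so [K : Q] = 6.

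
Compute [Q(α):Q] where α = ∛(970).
[Q(α):Q] = 3

The minimal polynomial of α is x^3 - 970, irreducible over Q since 970 is not a perfect cube (so x^3 - 970 has no rational root). Hence [Q(α):Q] = deg(m_α) = 3.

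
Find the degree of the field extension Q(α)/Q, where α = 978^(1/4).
[Q(α):Q] = 4

α is a root of x^4 - 978. By Eisenstein's criterion at the prime p = 2 (which divides the constant term 978 but p^2 = 4 does not, since 978 is squarefree), x^4 - 978 is irreducible over Q. Hence [Q(α):Q] = 4.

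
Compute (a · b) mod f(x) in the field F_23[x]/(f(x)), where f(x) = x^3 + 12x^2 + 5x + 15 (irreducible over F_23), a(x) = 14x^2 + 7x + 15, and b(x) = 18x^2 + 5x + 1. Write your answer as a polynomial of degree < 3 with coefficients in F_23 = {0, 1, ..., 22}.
a · b ≡ 13x^2 (mod f(x))

Multiply in F_23[x]: a(x)·b(x) = (14x^2 + 7x + 15)·(18x^2 + 5x + 1) = 22x^4 + 12x^3 + 20x^2 + 13x + 15. This has degree ≥ 3, so divide by f(x) over F_23: 22x^4 + 12x^3 + 20x^2 + 13x + 15 = (22x + 1)·(x^3 + 12x^2 + 5x + 15) + (13x^2). Hence a·b ≡ 13x^2 (mod f). (F_23[x]/(f) is a field with 23^3 = 12167 elements since f is irreducible of degree 3.)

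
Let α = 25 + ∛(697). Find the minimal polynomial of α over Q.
m_α(x) = x^3 - 75x^2 + 1875x - 16322

Set β = α - 25 = ∛(697), so β^3 = 697. Then (α - 25)^3 - 697 = 0, i.e. α is a root of g(x) = (x - 25)^3 - 697 = x^3 - 75x^2 + 1875x - 16322. Since g(x) = h(x - 25) where h(x) = x^3 - 697, and h is irreducible over Q (because 697 is not a perfect cube, so h has no rational root, and a monic cubic with no rational root is irreducible), g is also irreducible (irreducibility is preserved under the substitution x → x - 25). Hence m_α(x) = x^3 - 75x^2 + 1875x - 16322.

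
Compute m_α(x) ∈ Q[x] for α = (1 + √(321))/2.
m_α(x) = x^2 - x - 80

From 2α - 1 = √(321), squaring gives (2α - 1)^2 = 321, i.e. 4α^2 - 4α + 1 = 321, so α^2 - α + (1 - 321)/4 = 0. Since 321 ≡ 1 (mod 4), (1 - 321)/4 = -80 ∈ Z. The polynomial x^2 - x - 80 has discriminant 1 - 4·(-80) = 321, which is not a perfect square in Q (d = 321 is squarefree and ≠ 1), so x^2 - x - 80 is irreducible over Q. It is the minimal polynomial of α.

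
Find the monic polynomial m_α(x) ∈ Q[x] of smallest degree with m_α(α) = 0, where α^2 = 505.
m_α(x) = x^2 - 505

α satisfies α^2 - 505 = 0, so x^2 - 505 annihilates α. Since d = 505 is squarefree and ≠ 1, it is not a perfect square in Q, so x^2 - 505 has no rational root and is therefore irreducible over Q (a degree-2 polynomial over a field is irreducible iff it has no root). Hence m_α(x) = x^2 - 505.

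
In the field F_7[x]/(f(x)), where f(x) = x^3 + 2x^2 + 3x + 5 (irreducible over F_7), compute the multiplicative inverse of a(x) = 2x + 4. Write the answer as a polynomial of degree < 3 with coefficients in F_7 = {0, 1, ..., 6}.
a(x)^(-1) ≡ 4x^2 + 5 (mod f(x))

Since f is irreducible over F_7, F_7[x]/(f) is a field and a(x) ≠ 0 has an inverse. Apply the extended Euclidean algorithm to f(x) and a(x) in F_7[x]: f(x) = (4x^2 + 5)·a(x) + (6). The last nonzero remainder is the constant 6 = gcd(f, a) in F_7. Back-substituting through the division chain expresses 6 = s(x)·a(x) + t(x)·f(x) with s(x) ≡ 3x^2 + 2 (mod f), so (3x^2 + 2)·a(x) ≡ 6 (mod f). Multiplying by 6^(-1) ≡ 6 in F_7 gives a(x)^(-1) ≡ 6·(3x^2 + 2) ≡ 4x^2 + 5 (mod f). Check: (2x + 4)·(4x^2 + 5) = x^3 + 2x^2 + 3x + 6 ≡ 1 (mod x^3 + 2x^2 + 3x + 5).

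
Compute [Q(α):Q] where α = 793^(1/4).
[Q(α):Q] = 4

α is a root of x^4 - 793. By Eisenstein's criterion at the prime p = 13 (which divides the constant term 793 but p^2 = 169 does not, since 793 is squarefree), x^4 - 793 is irreducible over Q. Hence [Q(α):Q] = 4.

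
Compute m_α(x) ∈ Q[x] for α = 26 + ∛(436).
m_α(x) = x^3 - 78x^2 + 2028x - 18012

Set β = α - 26 = ∛(436), so β^3 = 436. Then (α - 26)^3 - 436 = 0, i.e. α is a root of g(x) = (x - 26)^3 - 436 = x^3 - 78x^2 + 2028x - 18012. Since g(x) = h(x - 26) where h(x) = x^3 - 436, and h is irreducible over Q (because 436 is not a perfect cube, so h has no rational root, and a monic cubic with no rational root is irreducible), g is also irreducible (irreducibility is preserved under the substitution x → x - 26). Hence m_α(x) = x^3 - 78x^2 + 2028x - 18012.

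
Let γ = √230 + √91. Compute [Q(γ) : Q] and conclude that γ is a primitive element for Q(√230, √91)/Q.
[Q(γ) : Q] = 4 (equivalently, Q(γ) = Q(√230, √91))

Obviously Q(γ) ⊆ Q(√230, √91), and [Q(√230, √91):Q] = 4 (since 230, 91 are distinct squarefree integers > 1 with 20930 not a perfect square). To show equality we compute the minimal polynomial of γ. From γ = √230 + √91: γ^2 = 230 + 2√(20930) + 91 = 321 + 2√(20930), so γ^2 - 321 = 2√(20930); squaring, (γ^2 - 321)^2 = 4·20930, i.e. γ^4 - 642γ^2 + 103041 - 83720 = 0, i.e. γ^4 - 642γ^2 + 19321 = 0. So γ is a root of x^4 - 642x^2 + 19321. This polynomial is irreducible over Q: it has no rational root (each ±√230 ± √91 is irrational), and any factorization into two quadratics over Q would force √(20930) ∈ Q (pairing opposite roots) or √230, √91 ∈ Q (other pairings), all impossible. Hence [Q(γ):Q] = 4 = [Q(√230, √91):Q], so Q(γ) = Q(√230, √91).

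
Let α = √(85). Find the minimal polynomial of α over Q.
m_α(x) = x^2 - 85

α satisfies α^2 - 85 = 0, so x^2 - 85 annihilates α. Since d = 85 is squarefree and ≠ 1, it is not a perfect square in Q, so x^2 - 85 has no rational root and is therefore irreducible over Q (a degree-2 polynomial over a field is irreducible iff it has no root). Hence m_α(x) = x^2 - 85.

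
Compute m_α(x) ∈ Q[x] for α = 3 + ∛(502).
m_α(x) = x^3 - 9x^2 + 27x - 529

Set β = α - 3 = ∛(502), so β^3 = 502. Then (α - 3)^3 - 502 = 0, i.e. α is a root of g(x) = (x - 3)^3 - 502 = x^3 - 9x^2 + 27x - 529. Since g(x) = h(x - 3) where h(x) = x^3 - 502, and h is irreducible over Q (because 502 is not a perfect cube, so h has no rational root, and a monic cubic with no rational root is irreducible), g is also irreducible (irreducibility is preserved under the substitution x → x - 3). Hence m_α(x) = x^3 - 9x^2 + 27x - 529.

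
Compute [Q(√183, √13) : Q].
[Q(√183, √13) : Q] = 4

[Q(√183):Q] = 2 (min poly x^2 - 183, irreducible since 183 is squarefree > 1). For the top step, suppose √13 ∈ Q(√183), say √13 = c + d√183 with c, d ∈ Q. Squaring: 13 = c^2 + 183d^2 + 2cd√183. Since √183 ∉ Q this forces 2cd = 0. If d = 0 then √13 = c ∈ Q, contradicting 13 squarefree > 1. If c = 0 then 13 = 183d^2, so 183·13 = (183d)^2 is a perfect square in Q — but 183·13 = 2379 is not a perfect square (since 183 and 13 are distinct squarefree integers). Contradiction. Hence √13 ∉ Q(√183), so x^2 - 13 stays irreducible over Q(√183) and [Q(√183, √13) : Q(√183)] = 2. By the tower law, [Q(√183, √13) : Q] = 2 · 2 = 4.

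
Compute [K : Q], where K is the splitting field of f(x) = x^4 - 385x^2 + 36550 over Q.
[K : Q] = 4

Solving the quadratic in x^2: x^2 = (385 ± √(385^2 - 4·36550))/2 = (385 ± √2025)/2 = (385 ± 45)/2, giving x^2 = 215 or x^2 = 170. So f(x) = (x^2 - 215)(x^2 - 170) and the roots of f are ±√215, ±√170. Hence the splitting field is K = Q(√215, √170). Since 215 and 170 are distinct squarefree integers > 1, their product 36550 is not a perfect square, so √170 ∉ Q(√215). By the tower law [K:Q] = [Q(√215,√170):Q(√215)] · [Q(√215):Q] = 2 · 2 = 4.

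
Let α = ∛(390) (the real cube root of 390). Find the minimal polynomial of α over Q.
m_α(x) = x^3 - 390

α satisfies α^3 = 390, so x^3 - 390 annihilates α. By the rational root test, a rational root p/q (in lowest terms) of x^3 - 390 would satisfy p^3 = 390 q^3, forcing q = 1 and p^3 = 390; but 390 is not a perfect cube, contradiction. A monic cubic over Q with no rational root is irreducible (any nontrivial factorization would include a linear factor). Hence x^3 - 390 is the minimal polynomial of α, and in particular [Q(α):Q] = 3.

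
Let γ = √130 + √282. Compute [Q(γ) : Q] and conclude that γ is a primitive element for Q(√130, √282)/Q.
[Q(γ) : Q] = 4 (equivalently, Q(γ) = Q(√130, √282))

Obviously Q(γ) ⊆ Q(√130, √282), and [Q(√130, √282):Q] = 4 (since 130, 282 are distinct squarefree integers > 1 with 36660 not a perfect square). To show equality we compute the minimal polynomial of γ. From γ = √130 + √282: γ^2 = 130 + 2√(36660) + 282 = 412 + 2√(36660), so γ^2 - 412 = 2√(36660); squaring, (γ^2 - 412)^2 = 4·36660, i.e. γ^4 - 824γ^2 + 169744 - 146640 = 0, i.e. γ^4 - 824γ^2 + 23104 = 0. So γ is a root of x^4 - 824x^2 + 23104. This polynomial is irreducible over Q: it has no rational root (each ±√130 ± √282 is irrational), and any factorization into two quadratics over Q would force √(36660) ∈ Q (pairing opposite roots) or √130, √282 ∈ Q (other pairings), all impossible. Hence [Q(γ):Q] = 4 = [Q(√130, √282):Q], so Q(γ) = Q(√130, √282).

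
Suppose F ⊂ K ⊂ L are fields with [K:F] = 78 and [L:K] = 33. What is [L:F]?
[L:F] = 2574

The tower law says that for any tower of field extensions F ⊂ K ⊂ L with finite degrees, [L:F] = [L:K] · [K:F]. Here this gives [L:F] = 33 · 78 = 2574.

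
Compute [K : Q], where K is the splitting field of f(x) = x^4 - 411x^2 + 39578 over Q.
[K : Q] = 4

Solving the quadratic in x^2: x^2 = (411 ± √(411^2 - 4·39578))/2 = (411 ± √10609)/2 = (411 ± 103)/2, giving x^2 = 257 or x^2 = 154. So f(x) = (x^2 - 257)(x^2 - 154) and the roots of f are ±√257, ±√154. Hence the splitting field is K = Q(√257, √154). Since 257 and 154 are distinct squarefree integers > 1, their product 39578 is not a perfect square, so √154 ∉ Q(√257). By the tower law [K:Q] = [Q(√257,√154):Q(√257)] · [Q(√257):Q] = 2 · 2 = 4.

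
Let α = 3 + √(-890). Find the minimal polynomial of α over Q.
m_α(x) = x^2 - 6x + 899

From α - 3 = √(-890), squaring gives (α - 3)^2 = -890, i.e. α^2 - 6α + 9 = -890, so α^2 - 6α + 899 = 0. The discriminant of x^2 - 6x + 899 is (-6)^2 - 4·(899) = 36 - 3596 = -3560, and 4·(-890) is not a perfect square in Q since -890 is squarefree and ≠ 1. Hence x^2 - 6x + 899 is irreducible over Q and is the minimal polynomial of α.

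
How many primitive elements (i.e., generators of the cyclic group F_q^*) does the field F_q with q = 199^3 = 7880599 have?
There are φ(7880598) = 2387880 primitive elements

F_q^* is cyclic of order q - 1 = 7880598. A cyclic group of order m has exactly φ(m) generators. Here m = 7880598 = 2 · 3^3 · 11 · 13267, so the number of primitive elements is φ(7880598) = 2387880.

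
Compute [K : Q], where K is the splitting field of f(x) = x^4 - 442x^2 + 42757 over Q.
[K : Q] = 4

Solving the quadratic in x^2: x^2 = (442 ± √(442^2 - 4·42757))/2 = (442 ± √24336)/2 = (442 ± 156)/2, giving x^2 = 143 or x^2 = 299. So f(x) = (x^2 - 143)(x^2 - 299) and the roots of f are ±√143, ±√299. Hence the splitting field is K = Q(√143, √299). Since 143 and 299 are distinct squarefree integers > 1, their product 42757 is not a perfect square, so √299 ∉ Q(√143). By the tower law [K:Q] = [Q(√143,√299):Q(√143)] · [Q(√143):Q] = 2 · 2 = 4.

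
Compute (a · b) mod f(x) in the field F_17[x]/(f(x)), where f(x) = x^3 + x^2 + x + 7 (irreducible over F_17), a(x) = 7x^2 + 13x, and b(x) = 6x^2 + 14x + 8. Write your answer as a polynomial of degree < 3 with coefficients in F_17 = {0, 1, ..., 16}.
a · b ≡ 11x^2 + 16x + 14 (mod f(x))

Multiply in F_17[x]: a(x)·b(x) = (7x^2 + 13x)·(6x^2 + 14x + 8) = 8x^4 + 6x^3 + 2x. This has degree ≥ 3, so divide by f(x) over F_17: 8x^4 + 6x^3 + 2x = (8x + 15)·(x^3 + x^2 + x + 7) + (11x^2 + 16x + 14). Hence a·b ≡ 11x^2 + 16x + 14 (mod f). (F_17[x]/(f) is a field with 17^3 = 4913 elements since f is irreducible of degree 3.)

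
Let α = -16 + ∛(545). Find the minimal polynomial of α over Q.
m_α(x) = x^3 + 48x^2 + 768x + 3551

Set β = α + 16 = ∛(545), so β^3 = 545. Then (α + 16)^3 - 545 = 0, i.e. α is a root of g(x) = (x + 16)^3 - 545 = x^3 + 48x^2 + 768x + 3551. Since g(x) = h(x + 16) where h(x) = x^3 - 545, and h is irreducible over Q (because 545 is not a perfect cube, so h has no rational root, and a monic cubic with no rational root is irreducible), g is also irreducible (irreducibility is preserved under the substitution x → x + 16). Hence m_α(x) = x^3 + 48x^2 + 768x + 3551.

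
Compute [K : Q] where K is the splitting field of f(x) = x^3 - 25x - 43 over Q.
[K : Q] = 6

By the rational root test, any rational root of the monic integer polynomial f(x) = x^3 - 25x - 43 must be an integer dividing the constant term -43, i.e. one of ±{1, 43}. Evaluating: f(1) = -67, f(-1) = -19, f(43) = 78389, f(-43) = -78475; none is 0, so f has no rational root and is therefore irreducible over Q (a cubic with no linear factor over a field is irreducible). For an irreducible cubic, the Galois group is A_3 or S_3 according as the discriminant disc(f) = -4a^3 - 27b^2 = -4·(-25)^3 - 27·(-43)^2 = 12577 is or is not a square in Q. Here disc(f) = 12577 is not a perfect square in Q, so the Galois group of f over Q is not contained in A_3 and must be all of S_3. The splitting field has degree |S_3| = 6 over Q, so [K : Q] = 6.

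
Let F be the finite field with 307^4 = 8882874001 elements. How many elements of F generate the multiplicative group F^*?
There are φ(8882874000) = 1548288000 primitive elements

F_q^* is cyclic of order q - 1 = 8882874000. A cyclic group of order m has exactly φ(m) generators. Here m = 8882874000 = 2^4 · 3^2 · 5^3 · 7 · 11 · 13 · 17 · 29, so the number of primitive elements is φ(8882874000) = 1548288000.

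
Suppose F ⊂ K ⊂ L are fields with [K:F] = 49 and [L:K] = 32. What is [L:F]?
[L:F] = 1568

The tower law says that for any tower of field extensions F ⊂ K ⊂ L with finite degrees, [L:F] = [L:K] · [K:F]. Here this gives [L:F] = 32 · 49 = 1568.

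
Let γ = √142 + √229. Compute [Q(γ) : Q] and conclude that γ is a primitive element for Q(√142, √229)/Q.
[Q(γ) : Q] = 4 (equivalently, Q(γ) = Q(√142, √229))

Obviously Q(γ) ⊆ Q(√142, √229), and [Q(√142, √229):Q] = 4 (since 142, 229 are distinct squarefree integers > 1 with 32518 not a perfect square). To show equality we compute the minimal polynomial of γ. From γ = √142 + √229: γ^2 = 142 + 2√(32518) + 229 = 371 + 2√(32518), so γ^2 - 371 = 2√(32518); squaring, (γ^2 - 371)^2 = 4·32518, i.e. γ^4 - 742γ^2 + 137641 - 130072 = 0, i.e. γ^4 - 742γ^2 + 7569 = 0. So γ is a root of x^4 - 742x^2 + 7569. This polynomial is irreducible over Q: it has no rational root (each ±√142 ± √229 is irrational), and any factorization into two quadratics over Q would force √(32518) ∈ Q (pairing opposite roots) or √142, √229 ∈ Q (other pairings), all impossible. Hence [Q(γ):Q] = 4 = [Q(√142, √229):Q], so Q(γ) = Q(√142, √229).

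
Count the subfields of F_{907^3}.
F_{907^3} has 2 subfields

The subfields of F_{p^n} are exactly the fields F_{p^d} for d | n (each is the fixed field of the unique index-d subgroup of Gal(F_{p^n}/F_p) ≅ Z/nZ). The divisors of n = 3 are {1, 3}, giving 2 subfields: F_{907^1}, F_{907^3}.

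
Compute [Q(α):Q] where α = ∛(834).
[Q(α):Q] = 3

The minimal polynomial of α is x^3 - 834, irreducible over Q since 834 is not a perfect cube (so x^3 - 834 has no rational root). Hence [Q(α):Q] = deg(m_α) = 3.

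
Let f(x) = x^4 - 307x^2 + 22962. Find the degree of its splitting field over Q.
[K : Q] = 4

Solving the quadratic in x^2: x^2 = (307 ± √(307^2 - 4·22962))/2 = (307 ± √2401)/2 = (307 ± 49)/2, giving x^2 = 129 or x^2 = 178. So f(x) = (x^2 - 129)(x^2 - 178) and the roots of f are ±√129, ±√178. Hence the splitting field is K = Q(√129, √178). Since 129 and 178 are distinct squarefree integers > 1, their product 22962 is not a perfect square, so √178 ∉ Q(√129). By the tower law [K:Q] = [Q(√129,√178):Q(√129)] · [Q(√129):Q] = 2 · 2 = 4.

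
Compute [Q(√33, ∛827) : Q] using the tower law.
[Q(√33, ∛827) : Q] = 6

Let L = Q(√33, ∛827). Since Q(√33) ⊂ L and [Q(√33):Q] = 2, the tower law gives 2 | [L:Q]. Likewise Q(∛827) ⊂ L with [Q(∛827):Q] = 3 (because 827 is not a perfect cube), so 3 | [L:Q]. As gcd(2,3) = 1, [L:Q] is divisible by 6. Conversely L is generated over Q by √33 and ∛827, so [L:Q] ≤ 2·3 = 6. Therefore [Q(√33, ∛827) : Q] = 6.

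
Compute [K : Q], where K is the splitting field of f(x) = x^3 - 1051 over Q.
[K : Q] = 6

The roots of x^3 - 1051 are ∛1051, ω∛1051, ω^2∛1051 where ω = e^(2πi/3) is a primitive cube root of unity, so K = Q(∛1051, ω). Now [Q(∛1051):Q] = 3 (since 1051 is not a perfect cube, x^3 - 1051 is irreducible) and [Q(ω):Q] = 2. Both 2 and 3 divide [K:Q], and [K:Q] ≤ 3·2 = 6, so [K:Q] = 6. (Equivalently: Q(∛1051) ⊂ R but ω ∉ R, so [K : Q(∛1051)] = 2.)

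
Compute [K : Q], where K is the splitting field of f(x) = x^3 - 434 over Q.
[K : Q] = 6

The roots of x^3 - 434 are ∛434, ω∛434, ω^2∛434 where ω = e^(2πi/3) is a primitive cube root of unity, so K = Q(∛434, ω). Now [Q(∛434):Q] = 3 (since 434 is not a perfect cube, x^3 - 434 is irreducible) and [Q(ω):Q] = 2. Both 2 and 3 divide [K:Q], and [K:Q] ≤ 3·2 = 6, so [K:Q] = 6. (Equivalently: Q(∛434) ⊂ R but ω ∉ R, so [K : Q(∛434)] = 2.)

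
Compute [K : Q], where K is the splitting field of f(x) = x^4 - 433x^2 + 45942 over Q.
[K : Q] = 4

Solving the quadratic in x^2: x^2 = (433 ± √(433^2 - 4·45942))/2 = (433 ± √3721)/2 = (433 ± 61)/2, giving x^2 = 247 or x^2 = 186. So f(x) = (x^2 - 247)(x^2 - 186) and the roots of f are ±√247, ±√186. Hence the splitting field is K = Q(√247, √186). Since 247 and 186 are distinct squarefree integers > 1, their product 45942 is not a perfect square, so √186 ∉ Q(√247). By the tower law [K:Q] = [Q(√247,√186):Q(√247)] · [Q(√247):Q] = 2 · 2 = 4.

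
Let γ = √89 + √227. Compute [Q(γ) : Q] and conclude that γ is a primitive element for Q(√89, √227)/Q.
[Q(γ) : Q] = 4 (equivalently, Q(γ) = Q(√89, √227))

Obviously Q(γ) ⊆ Q(√89, √227), and [Q(√89, √227):Q] = 4 (since 89, 227 are distinct squarefree integers > 1 with 20203 not a perfect square). To show equality we compute the minimal polynomial of γ. From γ = √89 + √227: γ^2 = 89 + 2√(20203) + 227 = 316 + 2√(20203), so γ^2 - 316 = 2√(20203); squaring, (γ^2 - 316)^2 = 4·20203, i.e. γ^4 - 632γ^2 + 99856 - 80812 = 0, i.e. γ^4 - 632γ^2 + 19044 = 0. So γ is a root of x^4 - 632x^2 + 19044. This polynomial is irreducible over Q: it has no rational root (each ±√89 ± √227 is irrational), and any factorization into two quadratics over Q would force √(20203) ∈ Q (pairing opposite roots) or √89, √227 ∈ Q (other pairings), all impossible. Hence [Q(γ):Q] = 4 = [Q(√89, √227):Q], so Q(γ) = Q(√89, √227).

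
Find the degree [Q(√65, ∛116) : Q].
[Q(√65, ∛116) : Q] = 6

Let L = Q(√65, ∛116). Since Q(√65) ⊂ L and [Q(√65):Q] = 2, the tower law gives 2 | [L:Q]. Likewise Q(∛116) ⊂ L with [Q(∛116):Q] = 3 (because 116 is not a perfect cube), so 3 | [L:Q]. As gcd(2,3) = 1, [L:Q] is divisible by 6. Conversely L is generated over Q by √65 and ∛116, so [L:Q] ≤ 2·3 = 6. Therefore [Q(√65, ∛116) : Q] = 6.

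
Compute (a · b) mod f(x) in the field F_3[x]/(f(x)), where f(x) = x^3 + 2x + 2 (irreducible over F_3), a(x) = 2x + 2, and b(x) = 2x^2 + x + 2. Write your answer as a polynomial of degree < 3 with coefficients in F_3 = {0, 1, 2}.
a · b ≡ x + 2 (mod f(x))

Multiply in F_3[x]: a(x)·b(x) = (2x + 2)·(2x^2 + x + 2) = x^3 + 1. This has degree ≥ 3, so divide by f(x) over F_3: x^3 + 1 = (1)·(x^3 + 2x + 2) + (x + 2). Hence a·b ≡ x + 2 (mod f). (F_3[x]/(f) is a field with 3^3 = 27 elements since f is irreducible of degree 3.)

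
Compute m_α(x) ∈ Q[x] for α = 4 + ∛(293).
m_α(x) = x^3 - 12x^2 + 48x - 357

Set β = α - 4 = ∛(293), so β^3 = 293. Then (α - 4)^3 - 293 = 0, i.e. α is a root of g(x) = (x - 4)^3 - 293 = x^3 - 12x^2 + 48x - 357. Since g(x) = h(x - 4) where h(x) = x^3 - 293, and h is irreducible over Q (because 293 is not a perfect cube, so h has no rational root, and a monic cubic with no rational root is irreducible), g is also irreducible (irreducibility is preserved under the substitution x → x - 4). Hence m_α(x) = x^3 - 12x^2 + 48x - 357.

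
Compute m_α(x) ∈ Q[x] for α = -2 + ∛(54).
m_α(x) = x^3 + 6x^2 + 12x - 46

Set β = α + 2 = ∛(54), so β^3 = 54. Then (α + 2)^3 - 54 = 0, i.e. α is a root of g(x) = (x + 2)^3 - 54 = x^3 + 6x^2 + 12x - 46. Since g(x) = h(x + 2) where h(x) = x^3 - 54, and h is irreducible over Q (because 54 is not a perfect cube, so h has no rational root, and a monic cubic with no rational root is irreducible), g is also irreducible (irreducibility is preserved under the substitution x → x + 2). Hence m_α(x) = x^3 + 6x^2 + 12x - 46.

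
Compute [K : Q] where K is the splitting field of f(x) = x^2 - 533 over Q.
[K : Q] = 2

f(x) = x^2 - 533 factors as (x - √533)(x + √533). The splitting field is K = Q(√533). Since 533 is squarefree and > 1, it is not a perfect square, so x^2 - 533 is irreducible over Q and [Q(√533) : Q] = 2. Hence [K : Q] = 2.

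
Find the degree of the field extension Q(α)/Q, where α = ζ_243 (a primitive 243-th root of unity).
[Q(α):Q] = 162

The minimal polynomial of ζ_243 over Q is the 243-th cyclotomic polynomial Φ_243(x), which is irreducible over Q and has degree φ(243) = 162. Hence [Q(α):Q] = φ(243) = 162.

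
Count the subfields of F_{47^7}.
F_{47^7} has 2 subfields

The subfields of F_{p^n} are exactly the fields F_{p^d} for d | n (each is the fixed field of the unique index-d subgroup of Gal(F_{p^n}/F_p) ≅ Z/nZ). The divisors of n = 7 are {1, 7}, giving 2 subfields: F_{47^1}, F_{47^7}.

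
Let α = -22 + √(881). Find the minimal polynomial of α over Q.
m_α(x) = x^2 + 44x - 397

From α + 22 = √(881), squaring gives (α + 22)^2 = 881, i.e. α^2 + 44α + 484 = 881, so α^2 + 44α - 397 = 0. The discriminant of x^2 + 44x - 397 is (44)^2 - 4·(-397) = 1936 + 1588 = 3524, and 4·(881) is not a perfect square in Q since 881 is squarefree and ≠ 1. Hence x^2 + 44x - 397 is irreducible over Q and is the minimal polynomial of α.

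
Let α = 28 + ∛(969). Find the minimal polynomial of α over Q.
m_α(x) = x^3 - 84x^2 + 2352x - 22921

Set β = α - 28 = ∛(969), so β^3 = 969. Then (α - 28)^3 - 969 = 0, i.e. α is a root of g(x) = (x - 28)^3 - 969 = x^3 - 84x^2 + 2352x - 22921. Since g(x) = h(x - 28) where h(x) = x^3 - 969, and h is irreducible over Q (because 969 is not a perfect cube, so h has no rational root, and a monic cubic with no rational root is irreducible), g is also irreducible (irreducibility is preserved under the substitution x → x - 28). Hence m_α(x) = x^3 - 84x^2 + 2352x - 22921.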